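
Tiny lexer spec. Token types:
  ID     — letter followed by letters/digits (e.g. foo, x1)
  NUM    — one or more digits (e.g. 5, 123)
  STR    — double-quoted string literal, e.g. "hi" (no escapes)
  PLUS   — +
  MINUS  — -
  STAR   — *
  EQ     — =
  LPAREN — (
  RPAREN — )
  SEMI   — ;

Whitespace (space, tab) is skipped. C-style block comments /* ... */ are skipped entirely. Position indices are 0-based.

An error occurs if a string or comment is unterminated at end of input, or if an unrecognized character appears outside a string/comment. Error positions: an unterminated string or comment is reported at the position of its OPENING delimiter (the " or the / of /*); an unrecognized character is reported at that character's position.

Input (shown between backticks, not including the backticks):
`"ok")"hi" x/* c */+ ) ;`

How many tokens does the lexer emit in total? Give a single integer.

pos=0: enter STRING mode
pos=0: emit STR "ok" (now at pos=4)
pos=4: emit RPAREN ')'
pos=5: enter STRING mode
pos=5: emit STR "hi" (now at pos=9)
pos=10: emit ID 'x' (now at pos=11)
pos=11: enter COMMENT mode (saw '/*')
exit COMMENT mode (now at pos=18)
pos=18: emit PLUS '+'
pos=20: emit RPAREN ')'
pos=22: emit SEMI ';'
DONE. 7 tokens: [STR, RPAREN, STR, ID, PLUS, RPAREN, SEMI]

Answer: 7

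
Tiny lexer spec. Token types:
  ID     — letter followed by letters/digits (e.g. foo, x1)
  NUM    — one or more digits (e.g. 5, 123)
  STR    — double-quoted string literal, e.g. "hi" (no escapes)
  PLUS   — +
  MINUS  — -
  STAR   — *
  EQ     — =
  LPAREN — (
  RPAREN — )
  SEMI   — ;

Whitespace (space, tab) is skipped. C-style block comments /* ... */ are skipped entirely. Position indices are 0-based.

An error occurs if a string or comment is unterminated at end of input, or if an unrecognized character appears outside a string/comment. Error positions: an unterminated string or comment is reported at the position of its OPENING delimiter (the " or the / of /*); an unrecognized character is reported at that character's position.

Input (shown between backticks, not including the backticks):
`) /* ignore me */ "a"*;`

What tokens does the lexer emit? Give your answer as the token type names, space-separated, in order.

pos=0: emit RPAREN ')'
pos=2: enter COMMENT mode (saw '/*')
exit COMMENT mode (now at pos=17)
pos=18: enter STRING mode
pos=18: emit STR "a" (now at pos=21)
pos=21: emit STAR '*'
pos=22: emit SEMI ';'
DONE. 4 tokens: [RPAREN, STR, STAR, SEMI]

Answer: RPAREN STR STAR SEMI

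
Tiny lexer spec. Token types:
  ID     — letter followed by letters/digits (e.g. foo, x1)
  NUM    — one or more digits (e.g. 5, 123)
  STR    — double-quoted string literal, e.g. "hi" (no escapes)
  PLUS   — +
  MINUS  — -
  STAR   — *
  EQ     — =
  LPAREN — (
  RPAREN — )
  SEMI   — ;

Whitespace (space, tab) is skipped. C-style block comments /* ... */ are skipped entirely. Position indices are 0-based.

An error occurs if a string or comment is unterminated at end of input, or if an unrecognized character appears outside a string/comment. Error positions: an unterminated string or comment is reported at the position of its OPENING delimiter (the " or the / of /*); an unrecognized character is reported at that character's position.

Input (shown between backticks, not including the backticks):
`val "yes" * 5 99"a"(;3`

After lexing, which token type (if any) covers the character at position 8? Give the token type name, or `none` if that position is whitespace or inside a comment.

Answer: STR

Derivation:
pos=0: emit ID 'val' (now at pos=3)
pos=4: enter STRING mode
pos=4: emit STR "yes" (now at pos=9)
pos=10: emit STAR '*'
pos=12: emit NUM '5' (now at pos=13)
pos=14: emit NUM '99' (now at pos=16)
pos=16: enter STRING mode
pos=16: emit STR "a" (now at pos=19)
pos=19: emit LPAREN '('
pos=20: emit SEMI ';'
pos=21: emit NUM '3' (now at pos=22)
DONE. 9 tokens: [ID, STR, STAR, NUM, NUM, STR, LPAREN, SEMI, NUM]
Position 8: char is '"' -> STR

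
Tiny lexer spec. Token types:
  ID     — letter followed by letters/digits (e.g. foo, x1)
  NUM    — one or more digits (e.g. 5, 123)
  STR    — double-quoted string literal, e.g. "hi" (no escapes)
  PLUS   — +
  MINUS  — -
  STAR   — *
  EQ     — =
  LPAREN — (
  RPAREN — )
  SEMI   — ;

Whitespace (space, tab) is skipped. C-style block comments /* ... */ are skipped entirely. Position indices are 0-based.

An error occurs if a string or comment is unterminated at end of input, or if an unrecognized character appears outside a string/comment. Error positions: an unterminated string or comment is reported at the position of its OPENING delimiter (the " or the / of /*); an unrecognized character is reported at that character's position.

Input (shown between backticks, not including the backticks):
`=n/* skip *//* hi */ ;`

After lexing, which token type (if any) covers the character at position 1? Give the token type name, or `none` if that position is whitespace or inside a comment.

pos=0: emit EQ '='
pos=1: emit ID 'n' (now at pos=2)
pos=2: enter COMMENT mode (saw '/*')
exit COMMENT mode (now at pos=12)
pos=12: enter COMMENT mode (saw '/*')
exit COMMENT mode (now at pos=20)
pos=21: emit SEMI ';'
DONE. 3 tokens: [EQ, ID, SEMI]
Position 1: char is 'n' -> ID

Answer: ID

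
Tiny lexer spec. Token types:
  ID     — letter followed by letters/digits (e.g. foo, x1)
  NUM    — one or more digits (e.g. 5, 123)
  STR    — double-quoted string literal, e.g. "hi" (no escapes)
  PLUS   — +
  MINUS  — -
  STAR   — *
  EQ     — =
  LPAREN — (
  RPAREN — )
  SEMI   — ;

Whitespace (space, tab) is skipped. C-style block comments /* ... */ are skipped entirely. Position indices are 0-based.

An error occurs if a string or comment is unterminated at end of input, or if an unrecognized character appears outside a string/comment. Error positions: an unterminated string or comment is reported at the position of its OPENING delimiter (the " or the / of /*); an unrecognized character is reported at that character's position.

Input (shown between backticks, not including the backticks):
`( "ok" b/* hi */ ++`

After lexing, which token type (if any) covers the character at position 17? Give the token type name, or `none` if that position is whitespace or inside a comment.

Answer: PLUS

Derivation:
pos=0: emit LPAREN '('
pos=2: enter STRING mode
pos=2: emit STR "ok" (now at pos=6)
pos=7: emit ID 'b' (now at pos=8)
pos=8: enter COMMENT mode (saw '/*')
exit COMMENT mode (now at pos=16)
pos=17: emit PLUS '+'
pos=18: emit PLUS '+'
DONE. 5 tokens: [LPAREN, STR, ID, PLUS, PLUS]
Position 17: char is '+' -> PLUS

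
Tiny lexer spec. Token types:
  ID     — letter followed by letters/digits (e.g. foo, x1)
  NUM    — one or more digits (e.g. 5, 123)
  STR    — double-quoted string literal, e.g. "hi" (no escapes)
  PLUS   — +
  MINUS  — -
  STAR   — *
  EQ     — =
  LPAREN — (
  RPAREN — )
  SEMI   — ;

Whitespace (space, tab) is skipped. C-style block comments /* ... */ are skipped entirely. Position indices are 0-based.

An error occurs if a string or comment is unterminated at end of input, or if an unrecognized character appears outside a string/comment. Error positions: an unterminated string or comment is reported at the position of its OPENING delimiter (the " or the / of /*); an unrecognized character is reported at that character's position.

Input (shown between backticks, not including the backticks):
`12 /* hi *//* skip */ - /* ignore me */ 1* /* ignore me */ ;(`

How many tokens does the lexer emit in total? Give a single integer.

Answer: 6

Derivation:
pos=0: emit NUM '12' (now at pos=2)
pos=3: enter COMMENT mode (saw '/*')
exit COMMENT mode (now at pos=11)
pos=11: enter COMMENT mode (saw '/*')
exit COMMENT mode (now at pos=21)
pos=22: emit MINUS '-'
pos=24: enter COMMENT mode (saw '/*')
exit COMMENT mode (now at pos=39)
pos=40: emit NUM '1' (now at pos=41)
pos=41: emit STAR '*'
pos=43: enter COMMENT mode (saw '/*')
exit COMMENT mode (now at pos=58)
pos=59: emit SEMI ';'
pos=60: emit LPAREN '('
DONE. 6 tokens: [NUM, MINUS, NUM, STAR, SEMI, LPAREN]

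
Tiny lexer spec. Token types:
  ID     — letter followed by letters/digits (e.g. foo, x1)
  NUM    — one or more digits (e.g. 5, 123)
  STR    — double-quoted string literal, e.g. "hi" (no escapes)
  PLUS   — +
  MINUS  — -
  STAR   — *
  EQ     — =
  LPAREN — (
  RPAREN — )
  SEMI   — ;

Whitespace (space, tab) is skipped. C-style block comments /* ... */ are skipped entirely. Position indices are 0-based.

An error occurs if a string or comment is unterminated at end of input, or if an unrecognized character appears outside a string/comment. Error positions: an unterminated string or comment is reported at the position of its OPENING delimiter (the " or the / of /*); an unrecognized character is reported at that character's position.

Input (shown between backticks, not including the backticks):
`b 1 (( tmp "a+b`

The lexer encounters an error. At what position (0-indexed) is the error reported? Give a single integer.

pos=0: emit ID 'b' (now at pos=1)
pos=2: emit NUM '1' (now at pos=3)
pos=4: emit LPAREN '('
pos=5: emit LPAREN '('
pos=7: emit ID 'tmp' (now at pos=10)
pos=11: enter STRING mode
pos=11: ERROR — unterminated string

Answer: 11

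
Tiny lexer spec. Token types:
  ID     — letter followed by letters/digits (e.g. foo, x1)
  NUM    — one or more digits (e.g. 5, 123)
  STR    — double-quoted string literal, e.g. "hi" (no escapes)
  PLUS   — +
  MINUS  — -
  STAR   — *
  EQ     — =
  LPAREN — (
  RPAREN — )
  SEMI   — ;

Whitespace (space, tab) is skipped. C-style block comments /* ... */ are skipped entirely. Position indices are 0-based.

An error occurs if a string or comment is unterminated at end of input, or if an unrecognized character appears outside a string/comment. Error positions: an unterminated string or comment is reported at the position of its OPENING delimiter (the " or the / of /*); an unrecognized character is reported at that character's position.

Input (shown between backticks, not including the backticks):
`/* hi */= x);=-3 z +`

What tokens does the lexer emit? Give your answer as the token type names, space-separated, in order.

pos=0: enter COMMENT mode (saw '/*')
exit COMMENT mode (now at pos=8)
pos=8: emit EQ '='
pos=10: emit ID 'x' (now at pos=11)
pos=11: emit RPAREN ')'
pos=12: emit SEMI ';'
pos=13: emit EQ '='
pos=14: emit MINUS '-'
pos=15: emit NUM '3' (now at pos=16)
pos=17: emit ID 'z' (now at pos=18)
pos=19: emit PLUS '+'
DONE. 9 tokens: [EQ, ID, RPAREN, SEMI, EQ, MINUS, NUM, ID, PLUS]

Answer: EQ ID RPAREN SEMI EQ MINUS NUM ID PLUS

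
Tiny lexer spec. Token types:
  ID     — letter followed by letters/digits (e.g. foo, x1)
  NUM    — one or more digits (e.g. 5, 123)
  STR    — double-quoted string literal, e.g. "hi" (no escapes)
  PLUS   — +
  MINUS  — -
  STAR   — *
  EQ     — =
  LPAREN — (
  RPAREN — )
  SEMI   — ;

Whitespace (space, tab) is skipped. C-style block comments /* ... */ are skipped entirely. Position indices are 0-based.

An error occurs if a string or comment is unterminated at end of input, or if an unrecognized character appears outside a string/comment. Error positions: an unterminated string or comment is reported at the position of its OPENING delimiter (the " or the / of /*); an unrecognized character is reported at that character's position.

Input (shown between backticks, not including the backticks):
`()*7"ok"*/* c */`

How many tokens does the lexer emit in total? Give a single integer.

Answer: 6

Derivation:
pos=0: emit LPAREN '('
pos=1: emit RPAREN ')'
pos=2: emit STAR '*'
pos=3: emit NUM '7' (now at pos=4)
pos=4: enter STRING mode
pos=4: emit STR "ok" (now at pos=8)
pos=8: emit STAR '*'
pos=9: enter COMMENT mode (saw '/*')
exit COMMENT mode (now at pos=16)
DONE. 6 tokens: [LPAREN, RPAREN, STAR, NUM, STR, STAR]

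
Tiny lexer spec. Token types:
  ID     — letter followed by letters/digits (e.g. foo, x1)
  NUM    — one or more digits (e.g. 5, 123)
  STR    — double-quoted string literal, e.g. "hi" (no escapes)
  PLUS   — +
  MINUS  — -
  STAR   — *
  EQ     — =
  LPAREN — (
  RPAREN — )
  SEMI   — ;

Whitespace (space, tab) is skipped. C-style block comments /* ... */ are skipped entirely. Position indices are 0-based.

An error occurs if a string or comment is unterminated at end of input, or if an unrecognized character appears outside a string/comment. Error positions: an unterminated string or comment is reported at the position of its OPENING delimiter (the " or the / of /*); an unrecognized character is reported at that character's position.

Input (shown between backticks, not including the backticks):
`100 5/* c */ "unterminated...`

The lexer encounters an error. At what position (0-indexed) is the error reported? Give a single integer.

pos=0: emit NUM '100' (now at pos=3)
pos=4: emit NUM '5' (now at pos=5)
pos=5: enter COMMENT mode (saw '/*')
exit COMMENT mode (now at pos=12)
pos=13: enter STRING mode
pos=13: ERROR — unterminated string

Answer: 13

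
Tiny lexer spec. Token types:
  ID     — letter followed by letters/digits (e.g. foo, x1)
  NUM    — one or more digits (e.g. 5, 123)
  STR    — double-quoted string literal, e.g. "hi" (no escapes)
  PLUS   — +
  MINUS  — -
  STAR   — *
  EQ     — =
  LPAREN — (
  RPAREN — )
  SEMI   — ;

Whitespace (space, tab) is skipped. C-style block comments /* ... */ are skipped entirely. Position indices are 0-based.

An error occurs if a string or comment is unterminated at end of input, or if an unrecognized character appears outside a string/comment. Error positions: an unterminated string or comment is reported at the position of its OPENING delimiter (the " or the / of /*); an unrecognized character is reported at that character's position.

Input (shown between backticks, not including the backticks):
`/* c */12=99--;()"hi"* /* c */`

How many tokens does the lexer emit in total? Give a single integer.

Answer: 10

Derivation:
pos=0: enter COMMENT mode (saw '/*')
exit COMMENT mode (now at pos=7)
pos=7: emit NUM '12' (now at pos=9)
pos=9: emit EQ '='
pos=10: emit NUM '99' (now at pos=12)
pos=12: emit MINUS '-'
pos=13: emit MINUS '-'
pos=14: emit SEMI ';'
pos=15: emit LPAREN '('
pos=16: emit RPAREN ')'
pos=17: enter STRING mode
pos=17: emit STR "hi" (now at pos=21)
pos=21: emit STAR '*'
pos=23: enter COMMENT mode (saw '/*')
exit COMMENT mode (now at pos=30)
DONE. 10 tokens: [NUM, EQ, NUM, MINUS, MINUS, SEMI, LPAREN, RPAREN, STR, STAR]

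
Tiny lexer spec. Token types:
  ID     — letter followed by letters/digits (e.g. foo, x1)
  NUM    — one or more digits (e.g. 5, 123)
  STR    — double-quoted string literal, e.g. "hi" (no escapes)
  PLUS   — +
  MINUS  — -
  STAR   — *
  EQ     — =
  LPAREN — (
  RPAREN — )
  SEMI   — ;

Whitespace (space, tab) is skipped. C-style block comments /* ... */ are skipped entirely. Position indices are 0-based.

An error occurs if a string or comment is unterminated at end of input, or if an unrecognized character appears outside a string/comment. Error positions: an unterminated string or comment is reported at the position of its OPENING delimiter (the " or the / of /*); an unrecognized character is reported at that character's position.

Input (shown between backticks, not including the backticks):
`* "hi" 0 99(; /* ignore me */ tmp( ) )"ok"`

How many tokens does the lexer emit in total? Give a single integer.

Answer: 11

Derivation:
pos=0: emit STAR '*'
pos=2: enter STRING mode
pos=2: emit STR "hi" (now at pos=6)
pos=7: emit NUM '0' (now at pos=8)
pos=9: emit NUM '99' (now at pos=11)
pos=11: emit LPAREN '('
pos=12: emit SEMI ';'
pos=14: enter COMMENT mode (saw '/*')
exit COMMENT mode (now at pos=29)
pos=30: emit ID 'tmp' (now at pos=33)
pos=33: emit LPAREN '('
pos=35: emit RPAREN ')'
pos=37: emit RPAREN ')'
pos=38: enter STRING mode
pos=38: emit STR "ok" (now at pos=42)
DONE. 11 tokens: [STAR, STR, NUM, NUM, LPAREN, SEMI, ID, LPAREN, RPAREN, RPAREN, STR]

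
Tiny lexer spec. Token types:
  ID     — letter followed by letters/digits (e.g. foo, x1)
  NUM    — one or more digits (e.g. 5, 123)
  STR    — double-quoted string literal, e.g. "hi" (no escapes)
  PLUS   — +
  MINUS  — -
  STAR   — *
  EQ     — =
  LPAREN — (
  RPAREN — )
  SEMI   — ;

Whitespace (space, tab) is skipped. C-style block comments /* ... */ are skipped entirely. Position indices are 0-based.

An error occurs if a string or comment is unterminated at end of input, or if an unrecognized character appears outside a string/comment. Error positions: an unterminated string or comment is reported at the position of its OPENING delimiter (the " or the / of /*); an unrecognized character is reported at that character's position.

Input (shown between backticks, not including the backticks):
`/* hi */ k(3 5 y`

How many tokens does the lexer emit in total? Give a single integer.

pos=0: enter COMMENT mode (saw '/*')
exit COMMENT mode (now at pos=8)
pos=9: emit ID 'k' (now at pos=10)
pos=10: emit LPAREN '('
pos=11: emit NUM '3' (now at pos=12)
pos=13: emit NUM '5' (now at pos=14)
pos=15: emit ID 'y' (now at pos=16)
DONE. 5 tokens: [ID, LPAREN, NUM, NUM, ID]

Answer: 5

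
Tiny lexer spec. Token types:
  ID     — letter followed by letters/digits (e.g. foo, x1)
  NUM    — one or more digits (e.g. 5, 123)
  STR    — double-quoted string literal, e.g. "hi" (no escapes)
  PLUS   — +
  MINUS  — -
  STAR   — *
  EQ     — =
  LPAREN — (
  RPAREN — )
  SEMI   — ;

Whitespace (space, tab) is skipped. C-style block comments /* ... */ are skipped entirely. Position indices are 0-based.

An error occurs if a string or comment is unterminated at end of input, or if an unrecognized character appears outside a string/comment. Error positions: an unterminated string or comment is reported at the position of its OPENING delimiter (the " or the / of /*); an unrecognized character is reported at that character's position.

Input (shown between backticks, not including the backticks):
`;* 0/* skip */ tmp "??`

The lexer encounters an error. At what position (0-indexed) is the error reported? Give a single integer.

pos=0: emit SEMI ';'
pos=1: emit STAR '*'
pos=3: emit NUM '0' (now at pos=4)
pos=4: enter COMMENT mode (saw '/*')
exit COMMENT mode (now at pos=14)
pos=15: emit ID 'tmp' (now at pos=18)
pos=19: enter STRING mode
pos=19: ERROR — unterminated string

Answer: 19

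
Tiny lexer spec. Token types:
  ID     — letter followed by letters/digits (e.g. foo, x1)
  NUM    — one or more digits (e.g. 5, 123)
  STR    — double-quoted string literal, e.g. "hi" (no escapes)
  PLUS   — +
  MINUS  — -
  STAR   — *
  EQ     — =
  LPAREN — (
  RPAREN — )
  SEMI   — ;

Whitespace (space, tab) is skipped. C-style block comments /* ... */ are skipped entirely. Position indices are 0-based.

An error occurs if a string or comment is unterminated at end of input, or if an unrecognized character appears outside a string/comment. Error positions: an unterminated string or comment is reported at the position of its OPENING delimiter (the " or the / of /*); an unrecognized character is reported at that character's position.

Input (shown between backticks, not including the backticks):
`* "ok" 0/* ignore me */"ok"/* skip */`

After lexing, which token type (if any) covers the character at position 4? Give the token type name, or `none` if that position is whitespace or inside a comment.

Answer: STR

Derivation:
pos=0: emit STAR '*'
pos=2: enter STRING mode
pos=2: emit STR "ok" (now at pos=6)
pos=7: emit NUM '0' (now at pos=8)
pos=8: enter COMMENT mode (saw '/*')
exit COMMENT mode (now at pos=23)
pos=23: enter STRING mode
pos=23: emit STR "ok" (now at pos=27)
pos=27: enter COMMENT mode (saw '/*')
exit COMMENT mode (now at pos=37)
DONE. 4 tokens: [STAR, STR, NUM, STR]
Position 4: char is 'k' -> STR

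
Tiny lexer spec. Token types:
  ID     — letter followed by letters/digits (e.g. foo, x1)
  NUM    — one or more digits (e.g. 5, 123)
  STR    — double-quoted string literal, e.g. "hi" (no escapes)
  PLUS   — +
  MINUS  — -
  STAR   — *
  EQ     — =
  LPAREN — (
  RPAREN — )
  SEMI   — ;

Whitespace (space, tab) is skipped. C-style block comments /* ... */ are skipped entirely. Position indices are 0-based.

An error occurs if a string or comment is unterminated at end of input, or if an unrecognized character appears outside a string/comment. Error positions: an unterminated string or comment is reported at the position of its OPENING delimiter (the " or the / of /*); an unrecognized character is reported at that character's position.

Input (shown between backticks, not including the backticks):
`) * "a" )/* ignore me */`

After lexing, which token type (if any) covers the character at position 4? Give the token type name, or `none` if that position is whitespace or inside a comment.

pos=0: emit RPAREN ')'
pos=2: emit STAR '*'
pos=4: enter STRING mode
pos=4: emit STR "a" (now at pos=7)
pos=8: emit RPAREN ')'
pos=9: enter COMMENT mode (saw '/*')
exit COMMENT mode (now at pos=24)
DONE. 4 tokens: [RPAREN, STAR, STR, RPAREN]
Position 4: char is '"' -> STR

Answer: STR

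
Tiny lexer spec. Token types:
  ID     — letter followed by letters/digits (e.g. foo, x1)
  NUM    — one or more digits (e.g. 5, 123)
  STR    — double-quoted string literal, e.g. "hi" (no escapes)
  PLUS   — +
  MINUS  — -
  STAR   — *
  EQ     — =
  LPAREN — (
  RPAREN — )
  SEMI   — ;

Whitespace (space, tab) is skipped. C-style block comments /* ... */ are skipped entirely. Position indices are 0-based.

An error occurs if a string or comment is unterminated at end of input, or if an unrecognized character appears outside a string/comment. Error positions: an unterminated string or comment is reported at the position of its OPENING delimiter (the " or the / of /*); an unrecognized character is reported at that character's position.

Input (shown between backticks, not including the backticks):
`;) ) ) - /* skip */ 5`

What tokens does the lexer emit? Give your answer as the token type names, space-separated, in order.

pos=0: emit SEMI ';'
pos=1: emit RPAREN ')'
pos=3: emit RPAREN ')'
pos=5: emit RPAREN ')'
pos=7: emit MINUS '-'
pos=9: enter COMMENT mode (saw '/*')
exit COMMENT mode (now at pos=19)
pos=20: emit NUM '5' (now at pos=21)
DONE. 6 tokens: [SEMI, RPAREN, RPAREN, RPAREN, MINUS, NUM]

Answer: SEMI RPAREN RPAREN RPAREN MINUS NUM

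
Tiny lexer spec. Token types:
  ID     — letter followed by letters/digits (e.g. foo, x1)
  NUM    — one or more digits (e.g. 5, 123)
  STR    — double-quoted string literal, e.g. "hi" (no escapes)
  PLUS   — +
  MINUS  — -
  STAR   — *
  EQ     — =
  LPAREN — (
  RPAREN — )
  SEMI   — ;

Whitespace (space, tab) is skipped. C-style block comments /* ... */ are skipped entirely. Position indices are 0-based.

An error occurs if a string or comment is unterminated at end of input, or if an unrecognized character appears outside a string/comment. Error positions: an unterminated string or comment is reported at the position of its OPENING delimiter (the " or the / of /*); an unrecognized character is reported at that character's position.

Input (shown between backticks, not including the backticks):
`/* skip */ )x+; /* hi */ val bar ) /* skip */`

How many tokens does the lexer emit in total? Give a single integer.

pos=0: enter COMMENT mode (saw '/*')
exit COMMENT mode (now at pos=10)
pos=11: emit RPAREN ')'
pos=12: emit ID 'x' (now at pos=13)
pos=13: emit PLUS '+'
pos=14: emit SEMI ';'
pos=16: enter COMMENT mode (saw '/*')
exit COMMENT mode (now at pos=24)
pos=25: emit ID 'val' (now at pos=28)
pos=29: emit ID 'bar' (now at pos=32)
pos=33: emit RPAREN ')'
pos=35: enter COMMENT mode (saw '/*')
exit COMMENT mode (now at pos=45)
DONE. 7 tokens: [RPAREN, ID, PLUS, SEMI, ID, ID, RPAREN]

Answer: 7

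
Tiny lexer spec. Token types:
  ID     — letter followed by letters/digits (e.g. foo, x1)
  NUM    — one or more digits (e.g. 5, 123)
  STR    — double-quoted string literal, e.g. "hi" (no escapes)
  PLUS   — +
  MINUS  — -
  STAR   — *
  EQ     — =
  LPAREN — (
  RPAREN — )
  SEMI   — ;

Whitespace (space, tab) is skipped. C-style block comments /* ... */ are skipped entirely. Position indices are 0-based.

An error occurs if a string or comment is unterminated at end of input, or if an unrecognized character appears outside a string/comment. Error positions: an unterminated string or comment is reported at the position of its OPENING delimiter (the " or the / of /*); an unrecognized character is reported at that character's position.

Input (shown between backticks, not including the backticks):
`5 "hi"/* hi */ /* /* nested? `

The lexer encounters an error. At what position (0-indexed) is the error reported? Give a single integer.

Answer: 15

Derivation:
pos=0: emit NUM '5' (now at pos=1)
pos=2: enter STRING mode
pos=2: emit STR "hi" (now at pos=6)
pos=6: enter COMMENT mode (saw '/*')
exit COMMENT mode (now at pos=14)
pos=15: enter COMMENT mode (saw '/*')
pos=15: ERROR — unterminated comment (reached EOF)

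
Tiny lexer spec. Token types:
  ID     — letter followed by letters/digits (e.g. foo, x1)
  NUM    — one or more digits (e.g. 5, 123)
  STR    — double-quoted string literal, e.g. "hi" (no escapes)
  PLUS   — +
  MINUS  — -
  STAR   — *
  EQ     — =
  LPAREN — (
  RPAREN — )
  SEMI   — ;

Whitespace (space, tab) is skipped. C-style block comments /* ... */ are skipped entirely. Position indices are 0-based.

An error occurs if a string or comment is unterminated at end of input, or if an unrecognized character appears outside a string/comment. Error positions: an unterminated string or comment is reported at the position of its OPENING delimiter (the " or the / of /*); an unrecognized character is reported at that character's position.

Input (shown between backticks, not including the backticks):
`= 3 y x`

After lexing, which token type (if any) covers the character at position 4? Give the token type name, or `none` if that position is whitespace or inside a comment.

pos=0: emit EQ '='
pos=2: emit NUM '3' (now at pos=3)
pos=4: emit ID 'y' (now at pos=5)
pos=6: emit ID 'x' (now at pos=7)
DONE. 4 tokens: [EQ, NUM, ID, ID]
Position 4: char is 'y' -> ID

Answer: ID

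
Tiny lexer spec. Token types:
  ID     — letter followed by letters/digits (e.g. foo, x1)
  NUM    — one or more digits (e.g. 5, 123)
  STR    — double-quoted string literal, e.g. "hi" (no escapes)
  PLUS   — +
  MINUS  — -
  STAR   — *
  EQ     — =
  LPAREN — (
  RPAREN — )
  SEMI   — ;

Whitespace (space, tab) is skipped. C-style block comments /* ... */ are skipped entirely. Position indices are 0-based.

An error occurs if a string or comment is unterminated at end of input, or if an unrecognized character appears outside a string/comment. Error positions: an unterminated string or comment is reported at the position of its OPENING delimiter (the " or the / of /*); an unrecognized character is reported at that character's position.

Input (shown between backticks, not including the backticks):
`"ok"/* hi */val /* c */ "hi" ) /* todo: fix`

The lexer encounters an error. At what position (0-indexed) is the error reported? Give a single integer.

pos=0: enter STRING mode
pos=0: emit STR "ok" (now at pos=4)
pos=4: enter COMMENT mode (saw '/*')
exit COMMENT mode (now at pos=12)
pos=12: emit ID 'val' (now at pos=15)
pos=16: enter COMMENT mode (saw '/*')
exit COMMENT mode (now at pos=23)
pos=24: enter STRING mode
pos=24: emit STR "hi" (now at pos=28)
pos=29: emit RPAREN ')'
pos=31: enter COMMENT mode (saw '/*')
pos=31: ERROR — unterminated comment (reached EOF)

Answer: 31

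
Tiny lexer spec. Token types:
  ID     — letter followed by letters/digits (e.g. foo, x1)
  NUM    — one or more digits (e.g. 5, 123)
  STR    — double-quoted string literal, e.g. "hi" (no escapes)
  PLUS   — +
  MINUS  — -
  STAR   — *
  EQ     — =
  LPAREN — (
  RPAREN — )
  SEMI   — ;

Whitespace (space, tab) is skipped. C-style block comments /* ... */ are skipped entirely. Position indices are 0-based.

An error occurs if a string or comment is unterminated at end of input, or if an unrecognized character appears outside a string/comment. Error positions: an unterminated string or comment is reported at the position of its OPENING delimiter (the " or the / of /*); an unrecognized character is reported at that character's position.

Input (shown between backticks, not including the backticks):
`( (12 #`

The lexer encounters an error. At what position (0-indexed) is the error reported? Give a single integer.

Answer: 6

Derivation:
pos=0: emit LPAREN '('
pos=2: emit LPAREN '('
pos=3: emit NUM '12' (now at pos=5)
pos=6: ERROR — unrecognized char '#'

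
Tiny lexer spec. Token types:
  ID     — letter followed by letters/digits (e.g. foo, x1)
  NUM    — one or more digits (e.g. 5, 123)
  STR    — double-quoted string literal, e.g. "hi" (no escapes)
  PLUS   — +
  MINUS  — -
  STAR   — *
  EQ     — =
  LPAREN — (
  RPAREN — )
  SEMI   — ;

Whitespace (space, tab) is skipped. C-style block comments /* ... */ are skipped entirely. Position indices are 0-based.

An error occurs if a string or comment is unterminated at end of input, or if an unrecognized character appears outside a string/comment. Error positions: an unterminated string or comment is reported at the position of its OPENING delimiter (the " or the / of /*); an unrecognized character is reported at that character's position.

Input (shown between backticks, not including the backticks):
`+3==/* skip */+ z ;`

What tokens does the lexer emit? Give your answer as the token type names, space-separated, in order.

Answer: PLUS NUM EQ EQ PLUS ID SEMI

Derivation:
pos=0: emit PLUS '+'
pos=1: emit NUM '3' (now at pos=2)
pos=2: emit EQ '='
pos=3: emit EQ '='
pos=4: enter COMMENT mode (saw '/*')
exit COMMENT mode (now at pos=14)
pos=14: emit PLUS '+'
pos=16: emit ID 'z' (now at pos=17)
pos=18: emit SEMI ';'
DONE. 7 tokens: [PLUS, NUM, EQ, EQ, PLUS, ID, SEMI]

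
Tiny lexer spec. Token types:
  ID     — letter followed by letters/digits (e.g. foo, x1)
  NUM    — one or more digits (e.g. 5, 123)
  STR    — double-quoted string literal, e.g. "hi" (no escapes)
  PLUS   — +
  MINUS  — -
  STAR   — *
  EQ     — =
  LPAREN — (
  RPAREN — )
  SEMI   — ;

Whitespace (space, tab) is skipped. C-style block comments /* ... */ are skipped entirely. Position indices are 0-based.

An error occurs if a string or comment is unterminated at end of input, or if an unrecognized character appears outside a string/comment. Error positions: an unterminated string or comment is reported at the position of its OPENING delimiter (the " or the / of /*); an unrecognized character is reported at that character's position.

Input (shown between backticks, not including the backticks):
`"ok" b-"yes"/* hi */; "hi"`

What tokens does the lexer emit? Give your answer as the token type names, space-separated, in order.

Answer: STR ID MINUS STR SEMI STR

Derivation:
pos=0: enter STRING mode
pos=0: emit STR "ok" (now at pos=4)
pos=5: emit ID 'b' (now at pos=6)
pos=6: emit MINUS '-'
pos=7: enter STRING mode
pos=7: emit STR "yes" (now at pos=12)
pos=12: enter COMMENT mode (saw '/*')
exit COMMENT mode (now at pos=20)
pos=20: emit SEMI ';'
pos=22: enter STRING mode
pos=22: emit STR "hi" (now at pos=26)
DONE. 6 tokens: [STR, ID, MINUS, STR, SEMI, STR]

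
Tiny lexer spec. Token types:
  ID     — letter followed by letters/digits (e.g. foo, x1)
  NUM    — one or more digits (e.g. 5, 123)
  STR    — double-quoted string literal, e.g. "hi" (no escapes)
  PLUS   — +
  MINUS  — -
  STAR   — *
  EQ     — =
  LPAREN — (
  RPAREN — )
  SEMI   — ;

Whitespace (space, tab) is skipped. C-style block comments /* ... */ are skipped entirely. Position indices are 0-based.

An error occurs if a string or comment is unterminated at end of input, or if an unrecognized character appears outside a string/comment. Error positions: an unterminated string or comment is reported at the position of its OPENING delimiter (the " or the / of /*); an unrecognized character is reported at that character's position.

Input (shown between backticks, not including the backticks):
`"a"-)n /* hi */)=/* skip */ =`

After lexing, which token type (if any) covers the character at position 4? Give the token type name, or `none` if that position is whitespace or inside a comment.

pos=0: enter STRING mode
pos=0: emit STR "a" (now at pos=3)
pos=3: emit MINUS '-'
pos=4: emit RPAREN ')'
pos=5: emit ID 'n' (now at pos=6)
pos=7: enter COMMENT mode (saw '/*')
exit COMMENT mode (now at pos=15)
pos=15: emit RPAREN ')'
pos=16: emit EQ '='
pos=17: enter COMMENT mode (saw '/*')
exit COMMENT mode (now at pos=27)
pos=28: emit EQ '='
DONE. 7 tokens: [STR, MINUS, RPAREN, ID, RPAREN, EQ, EQ]
Position 4: char is ')' -> RPAREN

Answer: RPAREN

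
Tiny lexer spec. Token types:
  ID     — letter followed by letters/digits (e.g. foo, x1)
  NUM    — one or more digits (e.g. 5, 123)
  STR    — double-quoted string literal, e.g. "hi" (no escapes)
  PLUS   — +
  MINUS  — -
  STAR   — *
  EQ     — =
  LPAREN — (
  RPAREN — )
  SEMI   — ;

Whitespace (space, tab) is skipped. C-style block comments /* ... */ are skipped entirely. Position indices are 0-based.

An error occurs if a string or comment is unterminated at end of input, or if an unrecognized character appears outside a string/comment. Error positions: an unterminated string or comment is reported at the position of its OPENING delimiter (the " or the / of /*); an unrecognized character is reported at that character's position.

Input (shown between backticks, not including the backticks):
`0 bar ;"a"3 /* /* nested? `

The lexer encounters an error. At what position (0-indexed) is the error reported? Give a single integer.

Answer: 12

Derivation:
pos=0: emit NUM '0' (now at pos=1)
pos=2: emit ID 'bar' (now at pos=5)
pos=6: emit SEMI ';'
pos=7: enter STRING mode
pos=7: emit STR "a" (now at pos=10)
pos=10: emit NUM '3' (now at pos=11)
pos=12: enter COMMENT mode (saw '/*')
pos=12: ERROR — unterminated comment (reached EOF)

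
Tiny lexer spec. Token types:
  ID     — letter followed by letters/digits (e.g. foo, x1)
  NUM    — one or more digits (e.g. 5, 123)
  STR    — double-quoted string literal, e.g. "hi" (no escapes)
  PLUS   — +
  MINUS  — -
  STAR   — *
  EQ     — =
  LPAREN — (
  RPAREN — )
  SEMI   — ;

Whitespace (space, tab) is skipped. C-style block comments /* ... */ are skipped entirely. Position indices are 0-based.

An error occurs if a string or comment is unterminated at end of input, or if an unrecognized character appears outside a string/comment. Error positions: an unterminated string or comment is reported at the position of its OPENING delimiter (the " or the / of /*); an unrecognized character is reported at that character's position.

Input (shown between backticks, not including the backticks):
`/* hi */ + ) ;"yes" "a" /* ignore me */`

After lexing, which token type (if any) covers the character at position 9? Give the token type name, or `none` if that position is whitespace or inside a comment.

Answer: PLUS

Derivation:
pos=0: enter COMMENT mode (saw '/*')
exit COMMENT mode (now at pos=8)
pos=9: emit PLUS '+'
pos=11: emit RPAREN ')'
pos=13: emit SEMI ';'
pos=14: enter STRING mode
pos=14: emit STR "yes" (now at pos=19)
pos=20: enter STRING mode
pos=20: emit STR "a" (now at pos=23)
pos=24: enter COMMENT mode (saw '/*')
exit COMMENT mode (now at pos=39)
DONE. 5 tokens: [PLUS, RPAREN, SEMI, STR, STR]
Position 9: char is '+' -> PLUS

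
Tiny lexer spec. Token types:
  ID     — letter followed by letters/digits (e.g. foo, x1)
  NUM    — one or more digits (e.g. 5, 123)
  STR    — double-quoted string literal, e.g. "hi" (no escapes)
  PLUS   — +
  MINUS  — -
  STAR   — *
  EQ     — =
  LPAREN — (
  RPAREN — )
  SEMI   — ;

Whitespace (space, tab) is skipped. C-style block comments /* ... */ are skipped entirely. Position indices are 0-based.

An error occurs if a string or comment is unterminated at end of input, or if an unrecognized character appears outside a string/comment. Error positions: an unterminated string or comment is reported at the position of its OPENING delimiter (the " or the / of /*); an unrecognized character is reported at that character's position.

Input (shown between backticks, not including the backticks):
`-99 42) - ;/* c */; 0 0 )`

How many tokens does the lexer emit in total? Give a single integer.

Answer: 10

Derivation:
pos=0: emit MINUS '-'
pos=1: emit NUM '99' (now at pos=3)
pos=4: emit NUM '42' (now at pos=6)
pos=6: emit RPAREN ')'
pos=8: emit MINUS '-'
pos=10: emit SEMI ';'
pos=11: enter COMMENT mode (saw '/*')
exit COMMENT mode (now at pos=18)
pos=18: emit SEMI ';'
pos=20: emit NUM '0' (now at pos=21)
pos=22: emit NUM '0' (now at pos=23)
pos=24: emit RPAREN ')'
DONE. 10 tokens: [MINUS, NUM, NUM, RPAREN, MINUS, SEMI, SEMI, NUM, NUM, RPAREN]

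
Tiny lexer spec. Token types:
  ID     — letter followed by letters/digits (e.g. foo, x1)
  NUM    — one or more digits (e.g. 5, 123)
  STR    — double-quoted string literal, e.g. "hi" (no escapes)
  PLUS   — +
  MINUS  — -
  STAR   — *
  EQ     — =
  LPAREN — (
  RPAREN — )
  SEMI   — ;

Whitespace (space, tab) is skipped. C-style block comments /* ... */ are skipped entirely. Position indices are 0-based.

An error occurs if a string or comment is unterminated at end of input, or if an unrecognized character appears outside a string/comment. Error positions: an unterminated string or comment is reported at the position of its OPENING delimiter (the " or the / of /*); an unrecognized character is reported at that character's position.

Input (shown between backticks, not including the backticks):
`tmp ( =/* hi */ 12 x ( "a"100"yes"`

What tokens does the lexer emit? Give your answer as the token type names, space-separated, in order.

Answer: ID LPAREN EQ NUM ID LPAREN STR NUM STR

Derivation:
pos=0: emit ID 'tmp' (now at pos=3)
pos=4: emit LPAREN '('
pos=6: emit EQ '='
pos=7: enter COMMENT mode (saw '/*')
exit COMMENT mode (now at pos=15)
pos=16: emit NUM '12' (now at pos=18)
pos=19: emit ID 'x' (now at pos=20)
pos=21: emit LPAREN '('
pos=23: enter STRING mode
pos=23: emit STR "a" (now at pos=26)
pos=26: emit NUM '100' (now at pos=29)
pos=29: enter STRING mode
pos=29: emit STR "yes" (now at pos=34)
DONE. 9 tokens: [ID, LPAREN, EQ, NUM, ID, LPAREN, STR, NUM, STR]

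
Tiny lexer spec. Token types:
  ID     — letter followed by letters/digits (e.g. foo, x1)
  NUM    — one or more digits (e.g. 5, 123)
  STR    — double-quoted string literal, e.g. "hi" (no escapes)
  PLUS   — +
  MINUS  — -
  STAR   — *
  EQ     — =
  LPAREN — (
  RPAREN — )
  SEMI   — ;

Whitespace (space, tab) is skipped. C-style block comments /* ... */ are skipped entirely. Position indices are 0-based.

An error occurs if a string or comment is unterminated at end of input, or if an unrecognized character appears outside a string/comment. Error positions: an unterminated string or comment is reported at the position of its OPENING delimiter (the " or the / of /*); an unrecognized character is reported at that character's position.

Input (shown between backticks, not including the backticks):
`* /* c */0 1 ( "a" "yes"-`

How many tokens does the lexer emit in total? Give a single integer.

pos=0: emit STAR '*'
pos=2: enter COMMENT mode (saw '/*')
exit COMMENT mode (now at pos=9)
pos=9: emit NUM '0' (now at pos=10)
pos=11: emit NUM '1' (now at pos=12)
pos=13: emit LPAREN '('
pos=15: enter STRING mode
pos=15: emit STR "a" (now at pos=18)
pos=19: enter STRING mode
pos=19: emit STR "yes" (now at pos=24)
pos=24: emit MINUS '-'
DONE. 7 tokens: [STAR, NUM, NUM, LPAREN, STR, STR, MINUS]

Answer: 7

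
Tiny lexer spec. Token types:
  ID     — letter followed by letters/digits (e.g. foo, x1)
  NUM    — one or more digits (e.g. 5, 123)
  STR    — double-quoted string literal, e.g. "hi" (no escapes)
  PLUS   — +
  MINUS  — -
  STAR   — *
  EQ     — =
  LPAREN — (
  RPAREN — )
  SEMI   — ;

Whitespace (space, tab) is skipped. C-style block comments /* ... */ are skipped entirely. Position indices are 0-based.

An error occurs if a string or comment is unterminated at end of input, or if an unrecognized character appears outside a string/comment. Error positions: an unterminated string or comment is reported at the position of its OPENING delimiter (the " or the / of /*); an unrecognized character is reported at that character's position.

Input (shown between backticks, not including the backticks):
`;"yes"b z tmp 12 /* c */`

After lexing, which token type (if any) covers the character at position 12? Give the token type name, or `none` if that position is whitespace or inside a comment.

pos=0: emit SEMI ';'
pos=1: enter STRING mode
pos=1: emit STR "yes" (now at pos=6)
pos=6: emit ID 'b' (now at pos=7)
pos=8: emit ID 'z' (now at pos=9)
pos=10: emit ID 'tmp' (now at pos=13)
pos=14: emit NUM '12' (now at pos=16)
pos=17: enter COMMENT mode (saw '/*')
exit COMMENT mode (now at pos=24)
DONE. 6 tokens: [SEMI, STR, ID, ID, ID, NUM]
Position 12: char is 'p' -> ID

Answer: ID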